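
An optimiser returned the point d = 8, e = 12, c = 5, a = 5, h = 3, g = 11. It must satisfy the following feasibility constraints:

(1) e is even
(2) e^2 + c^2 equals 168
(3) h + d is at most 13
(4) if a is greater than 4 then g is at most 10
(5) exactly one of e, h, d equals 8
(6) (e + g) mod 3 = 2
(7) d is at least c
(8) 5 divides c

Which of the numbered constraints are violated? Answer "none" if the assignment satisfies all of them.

(1) e = 12 is even  yes
(2) e^2 + c^2 = 12^2 + 5^2 = 144 + 25 = 169, not 168  no
(3) h + d = 3 + 8 = 11; 11 ≤ 13  yes
(4) a = 5 > 4, so we need g ≤ 10; but g = 11 > 10  no
(5) e=12, h=3, d=8; 1 of them equals 8  yes
(6) e + g = 23; 23 mod 3 = 2  yes
(7) d = 8, c = 5; 8 ≥ 5  yes
(8) 5 / 5 = 1, so 5 divides 5  yes

Constraints 2 and 4 do not hold.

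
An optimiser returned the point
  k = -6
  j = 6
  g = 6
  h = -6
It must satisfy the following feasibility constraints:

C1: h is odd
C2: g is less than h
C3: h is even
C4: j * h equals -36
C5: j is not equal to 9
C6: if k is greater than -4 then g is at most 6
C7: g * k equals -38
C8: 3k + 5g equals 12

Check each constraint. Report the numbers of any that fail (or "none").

Violated: 1, 2, 7.

C1: h = -6 is even  FAIL
C2: g = 6, h = -6; 6 ≥ -6 (want <)  FAIL
C3: h = -6 is even  OK
C4: j * h = 6 * (-6) = -36  OK
C5: j = 6, and 6 ≠ 9  OK
C6: k = -6, not > -4; antecedent false, conditional vacuously true  OK
C7: g * k = 6 * (-6) = -36, not -38  FAIL
C8: 3k + 5g = 3(-6) + 5(6) = 12  OK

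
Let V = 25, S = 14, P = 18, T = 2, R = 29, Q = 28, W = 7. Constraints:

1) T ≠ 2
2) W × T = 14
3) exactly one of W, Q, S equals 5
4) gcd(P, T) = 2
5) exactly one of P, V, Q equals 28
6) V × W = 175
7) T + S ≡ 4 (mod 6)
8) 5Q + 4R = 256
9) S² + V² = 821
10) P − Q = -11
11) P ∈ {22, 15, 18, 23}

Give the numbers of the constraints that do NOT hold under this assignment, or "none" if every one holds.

Constraints 1, 3, and 10 are violated.

1) T = 2, but 2 is required to differ  fails
2) W × T = 7 × 2 = 14  holds
3) W=7, Q=28, S=14; 0 of them equal 5, not exactly one  fails
4) gcd(18, 2) = 2  holds
5) P=18, V=25, Q=28; 1 of them equals 28  holds
6) V × W = 25 × 7 = 175  holds
7) T + S = 16; 16 mod 6 = 4  holds
8) 5Q + 4R = 5(28) + 4(29) = 256  holds
9) S² + V² = 14² + 25² = 196 + 625 = 821  holds
10) P − Q = 18 − 28 = -10, not -11  fails
11) P = 18 is in {22, 15, 18, 23}  holds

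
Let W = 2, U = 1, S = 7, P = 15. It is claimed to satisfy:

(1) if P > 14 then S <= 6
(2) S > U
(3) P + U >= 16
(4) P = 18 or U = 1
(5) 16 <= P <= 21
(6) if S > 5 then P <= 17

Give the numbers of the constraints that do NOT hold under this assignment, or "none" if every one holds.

(1) P = 15 > 14, so we need S ≤ 6; but S = 7 > 6 — violated.
(2) S = 7, U = 1; 7 > 1 — OK.
(3) P + U = 15 + 1 = 16; 16 ≥ 16 — OK.
(4) P = 15 ≠ 18, but U = 1 = 1 (second disjunct) — OK.
(5) P = 15 is outside [16, 21] — violated.
(6) S = 7 > 5, so we need P ≤ 17; P = 15 ≤ 17 — OK.

Violated: 1 and 5.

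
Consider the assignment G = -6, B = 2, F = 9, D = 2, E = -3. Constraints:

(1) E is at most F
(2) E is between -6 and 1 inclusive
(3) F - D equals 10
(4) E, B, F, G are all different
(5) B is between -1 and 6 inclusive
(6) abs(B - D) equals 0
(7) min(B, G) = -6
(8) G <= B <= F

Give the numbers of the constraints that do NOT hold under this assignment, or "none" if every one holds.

The assignment fails constraint 3.

(1) E = -3, F = 9; -3 ≤ 9 — holds.
(2) E = -3 lies in [-6, 1] — holds.
(3) F - D = 9 - 2 = 7, not 10 — does not hold.
(4) values -3, 2, 9, -6 are pairwise distinct — holds.
(5) B = 2 lies in [-1, 6] — holds.
(6) abs(2 - 2) = 0 — holds.
(7) min(2, -6) = -6 — holds.
(8) values -6 <= 2 <= 9 — holds.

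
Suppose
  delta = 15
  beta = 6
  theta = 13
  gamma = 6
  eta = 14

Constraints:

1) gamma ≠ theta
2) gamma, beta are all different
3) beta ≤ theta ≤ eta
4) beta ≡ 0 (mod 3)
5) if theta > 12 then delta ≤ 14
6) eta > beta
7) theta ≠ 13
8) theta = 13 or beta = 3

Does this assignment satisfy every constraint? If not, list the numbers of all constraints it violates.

Constraints 2, 5, 7 are violated.

1) gamma = 6, theta = 13; distinct — OK.
2) gamma = beta = 6, not all different — violated.
3) values 6 ≤ 13 ≤ 14 — OK.
4) 6 mod 3 = 0 — OK.
5) theta = 13 > 12, so we need delta ≤ 14; but delta = 15 > 14 — violated.
6) eta = 14, beta = 6; 14 > 6 — OK.
7) theta = 13, but 13 is required to differ — violated.
8) theta = 13 = 13 (first disjunct) — OK.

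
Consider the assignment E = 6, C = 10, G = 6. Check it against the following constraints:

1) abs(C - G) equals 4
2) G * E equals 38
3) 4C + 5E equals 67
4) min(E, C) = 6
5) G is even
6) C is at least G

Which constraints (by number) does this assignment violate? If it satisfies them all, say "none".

1) abs(10 - 6) = 4 — holds.
2) G * E = 6 * 6 = 36, not 38 — fails.
3) 4C + 5E = 4(10) + 5(6) = 70, not 67 — fails.
4) min(6, 10) = 6 — holds.
5) G = 6 is even — holds.
6) C = 10, G = 6; 10 ≥ 6 — holds.

Constraints 2, 3 are violated.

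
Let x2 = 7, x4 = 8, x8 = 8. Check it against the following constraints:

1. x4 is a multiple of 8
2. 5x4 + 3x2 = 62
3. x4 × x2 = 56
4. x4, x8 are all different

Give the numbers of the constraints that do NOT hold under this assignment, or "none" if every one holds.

Constraints 2 and 4 are violated.

1. 8 / 8 = 1, so 8 divides 8 — satisfied.
2. 5x4 + 3x2 = 5(8) + 3(7) = 61, not 62 — violated.
3. x4 × x2 = 8 × 7 = 56 — satisfied.
4. x4 = x8 = 8, not all different — violated.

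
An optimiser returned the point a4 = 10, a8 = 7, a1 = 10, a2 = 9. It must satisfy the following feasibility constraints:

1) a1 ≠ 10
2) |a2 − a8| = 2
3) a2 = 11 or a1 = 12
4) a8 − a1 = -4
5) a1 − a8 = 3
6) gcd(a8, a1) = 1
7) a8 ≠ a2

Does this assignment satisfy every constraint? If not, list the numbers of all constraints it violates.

The assignment fails constraints 1, 3, 4.

1) a1 = 10, but 10 is required to differ — violated.
2) |9 − 7| = 2 — satisfied.
3) a2 = 9 ≠ 11 and a1 = 10 ≠ 12; both disjuncts false — violated.
4) a8 − a1 = 7 − 10 = -3, not -4 — violated.
5) a1 − a8 = 10 − 7 = 3 — satisfied.
6) gcd(7, 10) = 1 — satisfied.
7) a8 = 7, a2 = 9; distinct — satisfied.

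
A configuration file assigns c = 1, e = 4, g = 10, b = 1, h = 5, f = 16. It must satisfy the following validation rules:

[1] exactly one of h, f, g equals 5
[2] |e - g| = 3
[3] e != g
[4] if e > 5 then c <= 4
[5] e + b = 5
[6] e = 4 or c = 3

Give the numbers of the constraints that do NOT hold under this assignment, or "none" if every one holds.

[1] h=5, f=16, g=10; 1 of them equals 5  ✔
[2] |4 - 10| = 6, not 3  ✘
[3] e = 4, g = 10; distinct  ✔
[4] e = 4, not > 5; antecedent false, conditional vacuously true  ✔
[5] e + b = 4 + 1 = 5  ✔
[6] e = 4 = 4 (first disjunct)  ✔

Constraint 2 does not hold.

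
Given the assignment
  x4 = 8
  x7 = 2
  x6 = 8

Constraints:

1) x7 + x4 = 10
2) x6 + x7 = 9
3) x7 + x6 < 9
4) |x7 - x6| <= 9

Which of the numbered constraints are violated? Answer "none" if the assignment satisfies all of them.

1) x7 + x4 = 2 + 8 = 10 — OK.
2) x6 + x7 = 8 + 2 = 10, not 9 — violated.
3) x7 + x6 = 2 + 8 = 10; 10 ≥ 9, bound 9 not met — violated.
4) |2 - 8| = 6; 6 ≤ 9 — OK.

No — constraints 2 and 3 are not satisfied.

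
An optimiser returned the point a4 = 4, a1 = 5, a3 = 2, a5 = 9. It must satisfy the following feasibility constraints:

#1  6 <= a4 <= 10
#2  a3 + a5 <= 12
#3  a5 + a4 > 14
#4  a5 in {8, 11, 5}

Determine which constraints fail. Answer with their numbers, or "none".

Violated: 1, 3, and 4.

#1 a4 = 4 is outside [6, 10]  FAIL
#2 a3 + a5 = 2 + 9 = 11; 11 ≤ 12  OK
#3 a5 + a4 = 9 + 4 = 13; 13 ≤ 14, bound 14 not met  FAIL
#4 a5 = 9 is not in {8, 11, 5}  FAIL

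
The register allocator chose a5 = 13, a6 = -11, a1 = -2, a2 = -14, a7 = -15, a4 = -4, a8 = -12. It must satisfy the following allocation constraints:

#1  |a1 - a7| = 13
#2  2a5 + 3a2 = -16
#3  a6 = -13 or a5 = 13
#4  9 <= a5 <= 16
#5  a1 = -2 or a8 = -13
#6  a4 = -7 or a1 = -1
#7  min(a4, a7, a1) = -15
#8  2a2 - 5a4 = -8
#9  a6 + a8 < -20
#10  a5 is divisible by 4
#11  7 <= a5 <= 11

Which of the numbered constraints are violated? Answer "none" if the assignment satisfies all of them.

#1 |-2 - (-15)| = 13 — holds.
#2 2a5 + 3a2 = 2(13) + 3(-14) = -16 — holds.
#3 a6 = -11 ≠ -13, but a5 = 13 = 13 (second disjunct) — holds.
#4 a5 = 13 lies in [9, 16] — holds.
#5 a1 = -2 = -2 (first disjunct) — holds.
#6 a4 = -4 ≠ -7 and a1 = -2 ≠ -1; both disjuncts false — fails.
#7 min(-4, -15, -2) = -15 — holds.
#8 2a2 - 5a4 = 2(-14) - 5(-4) = -8 — holds.
#9 a6 + a8 = -11 + (-12) = -23; -23 < -20 — holds.
#10 13 = 4*3 + 1, so 4 does not divide 13 — fails.
#11 a5 = 13 is outside [7, 11] — fails.

Constraints 6, 10, and 11 are violated.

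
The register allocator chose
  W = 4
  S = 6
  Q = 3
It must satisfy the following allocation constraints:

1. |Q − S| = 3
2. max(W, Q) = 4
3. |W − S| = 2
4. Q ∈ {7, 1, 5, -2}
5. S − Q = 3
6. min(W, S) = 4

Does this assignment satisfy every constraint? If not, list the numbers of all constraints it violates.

1. |3 − 6| = 3 — holds.
2. max(4, 3) = 4 — holds.
3. |4 − 6| = 2 — holds.
4. Q = 3 is not in {7, 1, 5, -2} — fails.
5. S − Q = 6 − 3 = 3 — holds.
6. min(4, 6) = 4 — holds.

Violated: 4.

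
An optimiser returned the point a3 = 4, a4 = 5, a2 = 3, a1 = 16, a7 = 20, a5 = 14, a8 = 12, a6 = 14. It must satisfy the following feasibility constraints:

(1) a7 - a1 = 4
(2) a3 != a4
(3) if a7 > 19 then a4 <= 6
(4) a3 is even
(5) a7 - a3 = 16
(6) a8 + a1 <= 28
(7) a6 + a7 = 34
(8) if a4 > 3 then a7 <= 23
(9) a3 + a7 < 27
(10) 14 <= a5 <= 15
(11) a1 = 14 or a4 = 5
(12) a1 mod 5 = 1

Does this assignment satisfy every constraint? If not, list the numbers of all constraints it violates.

The assignment satisfies every constraint.

(1) a7 - a1 = 20 - 16 = 4 — holds.
(2) a3 = 4, a4 = 5; distinct — holds.
(3) a7 = 20 > 19, so we need a4 ≤ 6; a4 = 5 ≤ 6 — holds.
(4) a3 = 4 is even — holds.
(5) a7 - a3 = 20 - 4 = 16 — holds.
(6) a8 + a1 = 12 + 16 = 28; 28 ≤ 28 — holds.
(7) a6 + a7 = 14 + 20 = 34 — holds.
(8) a4 = 5 > 3, so we need a7 ≤ 23; a7 = 20 ≤ 23 — holds.
(9) a3 + a7 = 4 + 20 = 24; 24 < 27 — holds.
(10) a5 = 14 lies in [14, 15] — holds.
(11) a1 = 16 ≠ 14, but a4 = 5 = 5 (second disjunct) — holds.
(12) 16 mod 5 = 1 — holds.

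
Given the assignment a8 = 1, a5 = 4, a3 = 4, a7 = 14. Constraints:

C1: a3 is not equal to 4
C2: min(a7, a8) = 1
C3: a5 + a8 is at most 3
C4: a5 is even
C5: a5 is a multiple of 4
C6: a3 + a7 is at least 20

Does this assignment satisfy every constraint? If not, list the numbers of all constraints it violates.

C1: a3 = 4, but 4 is required to differ  FAIL
C2: min(14, 1) = 1  OK
C3: a5 + a8 = 4 + 1 = 5; 5 > 3, bound 3 not met  FAIL
C4: a5 = 4 is even  OK
C5: 4 / 4 = 1, so 4 divides 4  OK
C6: a3 + a7 = 4 + 14 = 18; 18 < 20, bound 20 not met  FAIL

Violated: 1, 3, 6.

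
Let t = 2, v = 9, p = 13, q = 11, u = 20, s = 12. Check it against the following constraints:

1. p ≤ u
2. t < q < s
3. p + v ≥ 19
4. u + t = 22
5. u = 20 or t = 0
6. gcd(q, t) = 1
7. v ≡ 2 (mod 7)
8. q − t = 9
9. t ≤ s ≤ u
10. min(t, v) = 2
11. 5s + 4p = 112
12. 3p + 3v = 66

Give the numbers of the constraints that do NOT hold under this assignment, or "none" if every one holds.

1. p = 13, u = 20; 13 ≤ 20 — satisfied.
2. values 2 < 11 < 12 — satisfied.
3. p + v = 13 + 9 = 22; 22 ≥ 19 — satisfied.
4. u + t = 20 + 2 = 22 — satisfied.
5. u = 20 = 20 (first disjunct) — satisfied.
6. gcd(11, 2) = 1 — satisfied.
7. 9 mod 7 = 2 — satisfied.
8. q − t = 11 − 2 = 9 — satisfied.
9. values 2 ≤ 12 ≤ 20 — satisfied.
10. min(2, 9) = 2 — satisfied.
11. 5s + 4p = 5(12) + 4(13) = 112 — satisfied.
12. 3p + 3v = 3(13) + 3(9) = 66 — satisfied.

The assignment satisfies every constraint.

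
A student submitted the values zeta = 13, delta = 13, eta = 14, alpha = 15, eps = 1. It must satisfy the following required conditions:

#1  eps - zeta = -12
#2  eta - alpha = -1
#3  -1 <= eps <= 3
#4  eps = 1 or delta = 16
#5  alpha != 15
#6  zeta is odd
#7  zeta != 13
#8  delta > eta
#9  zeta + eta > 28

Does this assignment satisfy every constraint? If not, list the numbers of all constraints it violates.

#1 eps - zeta = 1 - 13 = -12 — holds.
#2 eta - alpha = 14 - 15 = -1 — holds.
#3 eps = 1 lies in [-1, 3] — holds.
#4 eps = 1 = 1 (first disjunct) — holds.
#5 alpha = 15, but 15 is required to differ — does not hold.
#6 zeta = 13 is odd — holds.
#7 zeta = 13, but 13 is required to differ — does not hold.
#8 delta = 13, eta = 14; 13 ≤ 14 (want >) — does not hold.
#9 zeta + eta = 13 + 14 = 27; 27 ≤ 28, bound 28 not met — does not hold.

No — constraints 5, 7, 8, and 9 are not satisfied.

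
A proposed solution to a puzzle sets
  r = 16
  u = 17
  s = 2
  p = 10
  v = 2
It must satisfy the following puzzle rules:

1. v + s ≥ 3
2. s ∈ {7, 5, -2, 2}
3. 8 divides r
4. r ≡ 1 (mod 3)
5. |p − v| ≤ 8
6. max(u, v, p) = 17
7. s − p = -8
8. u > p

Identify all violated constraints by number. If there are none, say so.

1. v + s = 2 + 2 = 4; 4 ≥ 3  ✔
2. s = 2 is in {7, 5, -2, 2}  ✔
3. 16 / 8 = 2, so 8 divides 16  ✔
4. 16 mod 3 = 1  ✔
5. |10 − 2| = 8; 8 ≤ 8  ✔
6. max(17, 2, 10) = 17  ✔
7. s − p = 2 − 10 = -8  ✔
8. u = 17, p = 10; 17 > 10  ✔

All constraints are satisfied.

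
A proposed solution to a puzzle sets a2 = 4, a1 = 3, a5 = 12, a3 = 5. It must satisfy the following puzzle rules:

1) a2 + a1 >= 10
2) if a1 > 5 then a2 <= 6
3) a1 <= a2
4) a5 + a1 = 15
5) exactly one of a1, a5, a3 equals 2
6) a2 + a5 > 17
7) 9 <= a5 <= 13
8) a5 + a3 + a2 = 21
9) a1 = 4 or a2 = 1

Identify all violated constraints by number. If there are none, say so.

1) a2 + a1 = 4 + 3 = 7; 7 < 10, bound 10 not met  ✘
2) a1 = 3, not > 5; antecedent false, conditional vacuously true  ✔
3) a1 = 3, a2 = 4; 3 ≤ 4  ✔
4) a5 + a1 = 12 + 3 = 15  ✔
5) a1=3, a5=12, a3=5; 0 of them equal 2, not exactly one  ✘
6) a2 + a5 = 4 + 12 = 16; 16 ≤ 17, bound 17 not met  ✘
7) a5 = 12 lies in [9, 13]  ✔
8) a5 + a3 + a2 = 12 + 5 + 4 = 21  ✔
9) a1 = 3 ≠ 4 and a2 = 4 ≠ 1; both disjuncts false  ✘

Violated: 1, 5, 6, and 9.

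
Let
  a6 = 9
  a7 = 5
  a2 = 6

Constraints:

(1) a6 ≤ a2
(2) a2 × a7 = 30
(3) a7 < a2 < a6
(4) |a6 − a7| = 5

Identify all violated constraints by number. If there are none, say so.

Violated: 1, 4.

(1) a6 = 9, a2 = 6; 9 > 6 (want ≤)  fails
(2) a2 × a7 = 6 × 5 = 30  holds
(3) values 5 < 6 < 9  holds
(4) |9 − 5| = 4, not 5  fails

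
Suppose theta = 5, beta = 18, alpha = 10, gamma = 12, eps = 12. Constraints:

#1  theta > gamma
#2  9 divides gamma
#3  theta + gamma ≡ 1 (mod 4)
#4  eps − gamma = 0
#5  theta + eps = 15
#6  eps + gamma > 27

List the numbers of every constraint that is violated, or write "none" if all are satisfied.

#1 theta = 5, gamma = 12; 5 ≤ 12 (want >)  FAIL
#2 12 = 9×1 + 3, so 9 does not divide 12  FAIL
#3 theta + gamma = 17; 17 mod 4 = 1  OK
#4 eps − gamma = 12 − 12 = 0  OK
#5 theta + eps = 5 + 12 = 17, not 15  FAIL
#6 eps + gamma = 12 + 12 = 24; 24 ≤ 27, bound 27 not met  FAIL

Constraints 1, 2, 5, and 6 are violated.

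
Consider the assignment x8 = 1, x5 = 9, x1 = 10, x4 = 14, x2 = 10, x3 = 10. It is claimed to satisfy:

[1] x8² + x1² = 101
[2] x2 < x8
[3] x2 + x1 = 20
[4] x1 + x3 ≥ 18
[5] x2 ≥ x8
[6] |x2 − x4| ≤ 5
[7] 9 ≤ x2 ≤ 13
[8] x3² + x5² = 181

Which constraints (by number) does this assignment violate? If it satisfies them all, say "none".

Violated: 2.

[1] x8² + x1² = 1² + 10² = 1 + 100 = 101  yes
[2] x2 = 10, x8 = 1; 10 ≥ 1 (want <)  no
[3] x2 + x1 = 10 + 10 = 20  yes
[4] x1 + x3 = 10 + 10 = 20; 20 ≥ 18  yes
[5] x2 = 10, x8 = 1; 10 ≥ 1  yes
[6] |10 − 14| = 4; 4 ≤ 5  yes
[7] x2 = 10 lies in [9, 13]  yes
[8] x3² + x5² = 10² + 9² = 100 + 81 = 181  yes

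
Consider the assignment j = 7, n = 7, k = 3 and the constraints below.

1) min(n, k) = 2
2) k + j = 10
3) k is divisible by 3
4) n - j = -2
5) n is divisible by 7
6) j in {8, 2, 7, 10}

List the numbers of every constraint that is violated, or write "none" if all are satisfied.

Constraints 1, 4 do not hold.

1) min(7, 3) = 3, not 2 — does not hold.
2) k + j = 3 + 7 = 10 — holds.
3) 3 / 3 = 1, so 3 divides 3 — holds.
4) n - j = 7 - 7 = 0, not -2 — does not hold.
5) 7 / 7 = 1, so 7 divides 7 — holds.
6) j = 7 is in {8, 2, 7, 10} — holds.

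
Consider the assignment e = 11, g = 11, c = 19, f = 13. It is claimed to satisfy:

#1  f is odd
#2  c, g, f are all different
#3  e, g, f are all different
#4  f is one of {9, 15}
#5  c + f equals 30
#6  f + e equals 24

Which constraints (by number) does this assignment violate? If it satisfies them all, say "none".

#1 f = 13 is odd  holds
#2 values 19, 11, 13 are pairwise distinct  holds
#3 e = g = 11, not all different  fails
#4 f = 13 is not in {9, 15}  fails
#5 c + f = 19 + 13 = 32, not 30  fails
#6 f + e = 13 + 11 = 24  holds

Constraints 3, 4, and 5 are violated.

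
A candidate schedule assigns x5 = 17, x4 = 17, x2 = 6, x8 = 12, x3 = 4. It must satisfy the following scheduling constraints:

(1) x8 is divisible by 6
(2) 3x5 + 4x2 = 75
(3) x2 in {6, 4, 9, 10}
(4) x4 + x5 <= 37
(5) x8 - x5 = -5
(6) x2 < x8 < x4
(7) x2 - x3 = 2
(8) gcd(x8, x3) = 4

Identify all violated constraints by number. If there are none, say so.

(1) 12 / 6 = 2, so 6 divides 12 — OK.
(2) 3x5 + 4x2 = 3(17) + 4(6) = 75 — OK.
(3) x2 = 6 is in {6, 4, 9, 10} — OK.
(4) x4 + x5 = 17 + 17 = 34; 34 ≤ 37 — OK.
(5) x8 - x5 = 12 - 17 = -5 — OK.
(6) values 6 < 12 < 17 — OK.
(7) x2 - x3 = 6 - 4 = 2 — OK.
(8) gcd(12, 4) = 4 — OK.

The assignment satisfies every constraint.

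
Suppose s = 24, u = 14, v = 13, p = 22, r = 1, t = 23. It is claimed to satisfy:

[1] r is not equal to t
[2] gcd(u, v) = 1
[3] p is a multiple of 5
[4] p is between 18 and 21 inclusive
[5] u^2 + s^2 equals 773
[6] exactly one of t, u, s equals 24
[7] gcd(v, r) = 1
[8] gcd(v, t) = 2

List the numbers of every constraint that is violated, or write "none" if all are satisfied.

The assignment fails constraints 3, 4, 5, 8.

[1] r = 1, t = 23; distinct  OK
[2] gcd(14, 13) = 1  OK
[3] 22 = 5*4 + 2, so 5 does not divide 22  FAIL
[4] p = 22 is outside [18, 21]  FAIL
[5] u^2 + s^2 = 14^2 + 24^2 = 196 + 576 = 772, not 773  FAIL
[6] t=23, u=14, s=24; 1 of them equals 24  OK
[7] gcd(13, 1) = 1  OK
[8] gcd(13, 23) = 1, not 2  FAIL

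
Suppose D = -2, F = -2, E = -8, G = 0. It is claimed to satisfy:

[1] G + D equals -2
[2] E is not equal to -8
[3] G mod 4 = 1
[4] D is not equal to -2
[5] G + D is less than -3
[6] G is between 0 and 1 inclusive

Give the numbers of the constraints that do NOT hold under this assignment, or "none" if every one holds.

No — constraints 2, 3, 4, 5 are not satisfied.

[1] G + D = 0 + (-2) = -2  yes
[2] E = -8, but -8 is required to differ  no
[3] 0 mod 4 = 0, not 1  no
[4] D = -2, but -2 is required to differ  no
[5] G + D = 0 + (-2) = -2; -2 ≥ -3, bound -3 not met  no
[6] G = 0 lies in [0, 1]  yes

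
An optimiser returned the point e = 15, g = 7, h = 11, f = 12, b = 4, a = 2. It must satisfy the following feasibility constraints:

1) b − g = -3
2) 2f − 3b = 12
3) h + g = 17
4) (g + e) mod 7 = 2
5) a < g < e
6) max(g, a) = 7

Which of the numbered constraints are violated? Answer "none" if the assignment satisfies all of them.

No — constraints 3, 4 are not satisfied.

1) b − g = 4 − 7 = -3 — satisfied.
2) 2f − 3b = 2(12) − 3(4) = 12 — satisfied.
3) h + g = 11 + 7 = 18, not 17 — violated.
4) g + e = 22; 22 mod 7 = 1, not 2 — violated.
5) values 2 < 7 < 15 — satisfied.
6) max(7, 2) = 7 — satisfied.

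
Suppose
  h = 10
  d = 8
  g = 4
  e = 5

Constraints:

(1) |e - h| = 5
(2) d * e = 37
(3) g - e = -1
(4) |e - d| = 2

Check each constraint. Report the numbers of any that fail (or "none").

The assignment fails constraints 2, 4.

(1) |5 - 10| = 5 — satisfied.
(2) d * e = 8 * 5 = 40, not 37 — violated.
(3) g - e = 4 - 5 = -1 — satisfied.
(4) |5 - 8| = 3, not 2 — violated.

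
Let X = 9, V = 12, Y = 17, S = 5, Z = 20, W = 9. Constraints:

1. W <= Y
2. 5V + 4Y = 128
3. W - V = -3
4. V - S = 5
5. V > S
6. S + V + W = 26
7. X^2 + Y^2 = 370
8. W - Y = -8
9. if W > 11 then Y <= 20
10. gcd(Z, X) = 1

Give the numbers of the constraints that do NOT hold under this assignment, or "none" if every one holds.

1. W = 9, Y = 17; 9 ≤ 17  ✓
2. 5V + 4Y = 5(12) + 4(17) = 128  ✓
3. W - V = 9 - 12 = -3  ✓
4. V - S = 12 - 5 = 7, not 5  ✗
5. V = 12, S = 5; 12 > 5  ✓
6. S + V + W = 5 + 12 + 9 = 26  ✓
7. X^2 + Y^2 = 9^2 + 17^2 = 81 + 289 = 370  ✓
8. W - Y = 9 - 17 = -8  ✓
9. W = 9, not > 11; antecedent false, conditional vacuously true  ✓
10. gcd(20, 9) = 1  ✓

The assignment fails constraint 4.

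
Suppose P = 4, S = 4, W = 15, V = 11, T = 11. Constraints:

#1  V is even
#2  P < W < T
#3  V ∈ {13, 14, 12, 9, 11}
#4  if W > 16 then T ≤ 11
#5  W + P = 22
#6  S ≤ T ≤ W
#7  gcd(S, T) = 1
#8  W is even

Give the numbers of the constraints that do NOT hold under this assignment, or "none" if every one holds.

No — constraints 1, 2, 5, and 8 are not satisfied.

#1 V = 11 is odd  no
#2 values 4, 15, 11; W = 15 is not < T = 11  no
#3 V = 11 is in {13, 14, 12, 9, 11}  yes
#4 W = 15, not > 16; antecedent false, conditional vacuously true  yes
#5 W + P = 15 + 4 = 19, not 22  no
#6 values 4 ≤ 11 ≤ 15  yes
#7 gcd(4, 11) = 1  yes
#8 W = 15 is odd  no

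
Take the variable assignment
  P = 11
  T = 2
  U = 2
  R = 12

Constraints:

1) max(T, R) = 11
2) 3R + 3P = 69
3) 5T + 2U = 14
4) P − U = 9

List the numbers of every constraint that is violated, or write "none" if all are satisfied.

1) max(2, 12) = 12, not 11  false
2) 3R + 3P = 3(12) + 3(11) = 69  true
3) 5T + 2U = 5(2) + 2(2) = 14  true
4) P − U = 11 − 2 = 9  true

Constraint 1 is violated.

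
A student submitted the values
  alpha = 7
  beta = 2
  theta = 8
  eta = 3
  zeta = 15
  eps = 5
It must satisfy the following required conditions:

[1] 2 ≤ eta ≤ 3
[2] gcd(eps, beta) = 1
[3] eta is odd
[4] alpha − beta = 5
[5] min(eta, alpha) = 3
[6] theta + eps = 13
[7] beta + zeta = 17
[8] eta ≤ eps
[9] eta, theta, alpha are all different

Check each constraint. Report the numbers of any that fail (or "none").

All constraints are satisfied.

[1] eta = 3 lies in [2, 3]  ✓
[2] gcd(5, 2) = 1  ✓
[3] eta = 3 is odd  ✓
[4] alpha − beta = 7 − 2 = 5  ✓
[5] min(3, 7) = 3  ✓
[6] theta + eps = 8 + 5 = 13  ✓
[7] beta + zeta = 2 + 15 = 17  ✓
[8] eta = 3, eps = 5; 3 ≤ 5  ✓
[9] values 3, 8, 7 are pairwise distinct  ✓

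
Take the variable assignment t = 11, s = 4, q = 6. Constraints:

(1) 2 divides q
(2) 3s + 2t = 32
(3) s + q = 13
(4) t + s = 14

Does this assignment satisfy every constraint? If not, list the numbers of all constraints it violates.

Constraints 2, 3, and 4 are violated.

(1) 6 / 2 = 3, so 2 divides 6 — holds.
(2) 3s + 2t = 3(4) + 2(11) = 34, not 32 — fails.
(3) s + q = 4 + 6 = 10, not 13 — fails.
(4) t + s = 11 + 4 = 15, not 14 — fails.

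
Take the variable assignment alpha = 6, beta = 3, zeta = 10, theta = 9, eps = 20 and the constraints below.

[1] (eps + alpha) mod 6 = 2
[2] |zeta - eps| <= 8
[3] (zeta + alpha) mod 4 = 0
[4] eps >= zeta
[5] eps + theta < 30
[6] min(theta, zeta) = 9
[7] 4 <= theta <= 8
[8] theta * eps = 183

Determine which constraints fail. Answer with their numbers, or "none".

[1] eps + alpha = 26; 26 mod 6 = 2 — OK.
[2] |10 - 20| = 10; 10 > 8, exceeds bound 8 — violated.
[3] zeta + alpha = 16; 16 mod 4 = 0 — OK.
[4] eps = 20, zeta = 10; 20 ≥ 10 — OK.
[5] eps + theta = 20 + 9 = 29; 29 < 30 — OK.
[6] min(9, 10) = 9 — OK.
[7] theta = 9 is outside [4, 8] — violated.
[8] theta * eps = 9 * 20 = 180, not 183 — violated.

Constraints 2, 7, and 8 are violated.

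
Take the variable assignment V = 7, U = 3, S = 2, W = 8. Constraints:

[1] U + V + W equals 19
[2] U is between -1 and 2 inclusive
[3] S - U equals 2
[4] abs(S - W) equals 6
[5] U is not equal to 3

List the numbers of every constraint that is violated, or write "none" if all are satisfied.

No — constraints 1, 2, 3, and 5 are not satisfied.

[1] U + V + W = 3 + 7 + 8 = 18, not 19  ✗
[2] U = 3 is outside [-1, 2]  ✗
[3] S - U = 2 - 3 = -1, not 2  ✗
[4] abs(2 - 8) = 6  ✓
[5] U = 3, but 3 is required to differ  ✗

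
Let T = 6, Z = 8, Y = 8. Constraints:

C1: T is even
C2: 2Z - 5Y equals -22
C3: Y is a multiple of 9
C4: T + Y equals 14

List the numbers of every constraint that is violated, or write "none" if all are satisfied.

Violated: 2, 3.

C1: T = 6 is even  ✔
C2: 2Z - 5Y = 2(8) - 5(8) = -24, not -22  ✘
C3: 8 = 9*0 + 8, so 9 does not divide 8  ✘
C4: T + Y = 6 + 8 = 14  ✔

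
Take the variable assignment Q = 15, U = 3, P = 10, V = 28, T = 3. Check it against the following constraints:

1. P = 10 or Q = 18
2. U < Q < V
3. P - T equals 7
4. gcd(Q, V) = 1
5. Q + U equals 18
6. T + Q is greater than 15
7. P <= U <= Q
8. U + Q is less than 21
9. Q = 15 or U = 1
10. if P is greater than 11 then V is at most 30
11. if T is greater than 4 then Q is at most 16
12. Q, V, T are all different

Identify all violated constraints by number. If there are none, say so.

1. P = 10 = 10 (first disjunct) — holds.
2. values 3 < 15 < 28 — holds.
3. P - T = 10 - 3 = 7 — holds.
4. gcd(15, 28) = 1 — holds.
5. Q + U = 15 + 3 = 18 — holds.
6. T + Q = 3 + 15 = 18; 18 > 15 — holds.
7. values 10, 3, 15; P = 10 is not <= U = 3 — fails.
8. U + Q = 3 + 15 = 18; 18 < 21 — holds.
9. Q = 15 = 15 (first disjunct) — holds.
10. P = 10, not > 11; antecedent false, conditional vacuously true — holds.
11. T = 3, not > 4; antecedent false, conditional vacuously true — holds.
12. values 15, 28, 3 are pairwise distinct — holds.

No — constraint 7 is not satisfied.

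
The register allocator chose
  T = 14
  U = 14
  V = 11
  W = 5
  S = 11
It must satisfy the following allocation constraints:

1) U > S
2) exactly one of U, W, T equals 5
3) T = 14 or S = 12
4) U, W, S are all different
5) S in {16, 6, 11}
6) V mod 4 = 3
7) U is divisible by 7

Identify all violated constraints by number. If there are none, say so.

1) U = 14, S = 11; 14 > 11  OK
2) U=14, W=5, T=14; 1 of them equals 5  OK
3) T = 14 = 14 (first disjunct)  OK
4) values 14, 5, 11 are pairwise distinct  OK
5) S = 11 is in {16, 6, 11}  OK
6) 11 mod 4 = 3  OK
7) 14 / 7 = 2, so 7 divides 14  OK

All constraints are satisfied.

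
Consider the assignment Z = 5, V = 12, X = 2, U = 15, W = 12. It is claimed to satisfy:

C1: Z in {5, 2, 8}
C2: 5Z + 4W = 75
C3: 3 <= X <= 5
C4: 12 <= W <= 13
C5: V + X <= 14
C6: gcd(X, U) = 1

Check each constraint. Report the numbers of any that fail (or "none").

Constraints 2, 3 do not hold.

C1: Z = 5 is in {5, 2, 8}  OK
C2: 5Z + 4W = 5(5) + 4(12) = 73, not 75  FAIL
C3: X = 2 is outside [3, 5]  FAIL
C4: W = 12 lies in [12, 13]  OK
C5: V + X = 12 + 2 = 14; 14 ≤ 14  OK
C6: gcd(2, 15) = 1  OK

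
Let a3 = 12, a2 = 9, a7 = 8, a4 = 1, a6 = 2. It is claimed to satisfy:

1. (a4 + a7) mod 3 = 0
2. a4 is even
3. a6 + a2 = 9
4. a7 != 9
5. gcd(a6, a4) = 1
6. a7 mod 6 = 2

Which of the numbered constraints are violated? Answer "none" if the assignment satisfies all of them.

Violated: 2, 3.

1. a4 + a7 = 9; 9 mod 3 = 0  yes
2. a4 = 1 is odd  no
3. a6 + a2 = 2 + 9 = 11, not 9  no
4. a7 = 8, and 8 ≠ 9  yes
5. gcd(2, 1) = 1  yes
6. 8 mod 6 = 2  yes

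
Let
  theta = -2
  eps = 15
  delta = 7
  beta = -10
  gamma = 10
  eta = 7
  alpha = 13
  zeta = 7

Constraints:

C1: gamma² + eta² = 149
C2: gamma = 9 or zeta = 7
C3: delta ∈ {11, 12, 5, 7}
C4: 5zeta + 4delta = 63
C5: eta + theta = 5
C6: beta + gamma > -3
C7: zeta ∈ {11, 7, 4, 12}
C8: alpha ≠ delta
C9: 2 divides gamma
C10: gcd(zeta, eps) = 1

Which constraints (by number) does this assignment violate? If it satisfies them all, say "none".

C1: gamma² + eta² = 10² + 7² = 100 + 49 = 149  yes
C2: gamma = 10 ≠ 9, but zeta = 7 = 7 (second disjunct)  yes
C3: delta = 7 is in {11, 12, 5, 7}  yes
C4: 5zeta + 4delta = 5(7) + 4(7) = 63  yes
C5: eta + theta = 7 + (-2) = 5  yes
C6: beta + gamma = -10 + 10 = 0; 0 > -3  yes
C7: zeta = 7 is in {11, 7, 4, 12}  yes
C8: alpha = 13, delta = 7; distinct  yes
C9: 10 / 2 = 5, so 2 divides 10  yes
C10: gcd(7, 15) = 1  yes

All constraints are satisfied.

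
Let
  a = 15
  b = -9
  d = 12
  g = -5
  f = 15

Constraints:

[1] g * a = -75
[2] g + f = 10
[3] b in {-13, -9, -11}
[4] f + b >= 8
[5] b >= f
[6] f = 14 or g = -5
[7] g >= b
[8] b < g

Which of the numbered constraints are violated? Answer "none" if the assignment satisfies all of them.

[1] g * a = -5 * 15 = -75  ✓
[2] g + f = -5 + 15 = 10  ✓
[3] b = -9 is in {-13, -9, -11}  ✓
[4] f + b = 15 + (-9) = 6; 6 < 8, bound 8 not met  ✗
[5] b = -9, f = 15; -9 < 15 (want ≥)  ✗
[6] f = 15 ≠ 14, but g = -5 = -5 (second disjunct)  ✓
[7] g = -5, b = -9; -5 ≥ -9  ✓
[8] b = -9, g = -5; -9 < -5  ✓

Constraints 4, 5 do not hold.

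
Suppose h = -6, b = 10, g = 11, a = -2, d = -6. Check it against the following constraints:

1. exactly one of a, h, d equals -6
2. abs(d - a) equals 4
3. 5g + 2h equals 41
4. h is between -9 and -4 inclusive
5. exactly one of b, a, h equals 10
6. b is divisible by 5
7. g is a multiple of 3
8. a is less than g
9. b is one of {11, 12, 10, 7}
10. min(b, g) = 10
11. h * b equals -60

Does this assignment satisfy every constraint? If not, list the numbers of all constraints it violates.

1. a=-2, h=-6, d=-6; 2 of them equal -6, not exactly one — violated.
2. abs(-6 - (-2)) = 4 — OK.
3. 5g + 2h = 5(11) + 2(-6) = 43, not 41 — violated.
4. h = -6 lies in [-9, -4] — OK.
5. b=10, a=-2, h=-6; 1 of them equals 10 — OK.
6. 10 / 5 = 2, so 5 divides 10 — OK.
7. 11 = 3*3 + 2, so 3 does not divide 11 — violated.
8. a = -2, g = 11; -2 < 11 — OK.
9. b = 10 is in {11, 12, 10, 7} — OK.
10. min(10, 11) = 10 — OK.
11. h * b = -6 * 10 = -60 — OK.

Constraints 1, 3, and 7 do not hold.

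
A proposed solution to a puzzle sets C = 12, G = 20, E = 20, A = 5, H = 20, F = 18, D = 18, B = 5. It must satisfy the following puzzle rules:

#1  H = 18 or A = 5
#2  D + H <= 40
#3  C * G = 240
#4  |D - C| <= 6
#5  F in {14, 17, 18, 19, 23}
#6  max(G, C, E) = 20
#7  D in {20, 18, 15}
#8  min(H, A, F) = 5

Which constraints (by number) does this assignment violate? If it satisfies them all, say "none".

All constraints are satisfied.

#1 H = 20 ≠ 18, but A = 5 = 5 (second disjunct)  yes
#2 D + H = 18 + 20 = 38; 38 ≤ 40  yes
#3 C * G = 12 * 20 = 240  yes
#4 |18 - 12| = 6; 6 ≤ 6  yes
#5 F = 18 is in {14, 17, 18, 19, 23}  yes
#6 max(20, 12, 20) = 20  yes
#7 D = 18 is in {20, 18, 15}  yes
#8 min(20, 5, 18) = 5  yes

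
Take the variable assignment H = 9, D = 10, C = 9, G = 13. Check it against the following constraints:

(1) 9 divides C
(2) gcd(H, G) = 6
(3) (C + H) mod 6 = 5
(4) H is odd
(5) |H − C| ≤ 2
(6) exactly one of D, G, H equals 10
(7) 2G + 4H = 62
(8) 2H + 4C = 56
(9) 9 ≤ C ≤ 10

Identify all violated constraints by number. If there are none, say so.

(1) 9 / 9 = 1, so 9 divides 9 — holds.
(2) gcd(9, 13) = 1, not 6 — does not hold.
(3) C + H = 18; 18 mod 6 = 0, not 5 — does not hold.
(4) H = 9 is odd — holds.
(5) |9 − 9| = 0; 0 ≤ 2 — holds.
(6) D=10, G=13, H=9; 1 of them equals 10 — holds.
(7) 2G + 4H = 2(13) + 4(9) = 62 — holds.
(8) 2H + 4C = 2(9) + 4(9) = 54, not 56 — does not hold.
(9) C = 9 lies in [9, 10] — holds.

The assignment fails constraints 2, 3, and 8.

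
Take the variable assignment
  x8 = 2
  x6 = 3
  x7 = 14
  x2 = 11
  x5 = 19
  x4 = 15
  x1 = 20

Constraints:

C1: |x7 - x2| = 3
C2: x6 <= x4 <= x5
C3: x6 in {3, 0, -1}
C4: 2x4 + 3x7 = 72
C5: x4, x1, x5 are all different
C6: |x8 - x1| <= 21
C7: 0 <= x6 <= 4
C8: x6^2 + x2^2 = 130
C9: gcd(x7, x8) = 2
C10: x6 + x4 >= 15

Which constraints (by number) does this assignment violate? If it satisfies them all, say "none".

The assignment satisfies every constraint.

C1: |14 - 11| = 3  ✓
C2: values 3 <= 15 <= 19  ✓
C3: x6 = 3 is in {3, 0, -1}  ✓
C4: 2x4 + 3x7 = 2(15) + 3(14) = 72  ✓
C5: values 15, 20, 19 are pairwise distinct  ✓
C6: |2 - 20| = 18; 18 ≤ 21  ✓
C7: x6 = 3 lies in [0, 4]  ✓
C8: x6^2 + x2^2 = 3^2 + 11^2 = 9 + 121 = 130  ✓
C9: gcd(14, 2) = 2  ✓
C10: x6 + x4 = 3 + 15 = 18; 18 ≥ 15  ✓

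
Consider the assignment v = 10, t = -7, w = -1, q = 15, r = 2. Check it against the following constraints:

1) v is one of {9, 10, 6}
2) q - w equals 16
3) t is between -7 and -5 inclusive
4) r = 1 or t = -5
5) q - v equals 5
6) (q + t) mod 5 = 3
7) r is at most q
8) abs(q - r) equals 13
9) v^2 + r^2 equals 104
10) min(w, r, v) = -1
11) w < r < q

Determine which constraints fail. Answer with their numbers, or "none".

1) v = 10 is in {9, 10, 6}  yes
2) q - w = 15 - (-1) = 16  yes
3) t = -7 lies in [-7, -5]  yes
4) r = 2 ≠ 1 and t = -7 ≠ -5; both disjuncts false  no
5) q - v = 15 - 10 = 5  yes
6) q + t = 8; 8 mod 5 = 3  yes
7) r = 2, q = 15; 2 ≤ 15  yes
8) abs(15 - 2) = 13  yes
9) v^2 + r^2 = 10^2 + 2^2 = 100 + 4 = 104  yes
10) min(-1, 2, 10) = -1  yes
11) values -1 < 2 < 15  yes

Constraint 4 is violated.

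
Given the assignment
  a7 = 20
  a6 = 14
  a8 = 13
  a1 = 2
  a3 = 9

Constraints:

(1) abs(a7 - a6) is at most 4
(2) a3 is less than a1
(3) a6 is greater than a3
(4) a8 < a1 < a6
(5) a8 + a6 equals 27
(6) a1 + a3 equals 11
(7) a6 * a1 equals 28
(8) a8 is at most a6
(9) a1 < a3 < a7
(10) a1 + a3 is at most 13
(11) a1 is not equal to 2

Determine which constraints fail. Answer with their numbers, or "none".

Violated: 1, 2, 4, and 11.

(1) abs(20 - 14) = 6; 6 > 4, exceeds bound 4  FAIL
(2) a3 = 9, a1 = 2; 9 ≥ 2 (want <)  FAIL
(3) a6 = 14, a3 = 9; 14 > 9  OK
(4) values 13, 2, 14; a8 = 13 is not < a1 = 2  FAIL
(5) a8 + a6 = 13 + 14 = 27  OK
(6) a1 + a3 = 2 + 9 = 11  OK
(7) a6 * a1 = 14 * 2 = 28  OK
(8) a8 = 13, a6 = 14; 13 ≤ 14  OK
(9) values 2 < 9 < 20  OK
(10) a1 + a3 = 2 + 9 = 11; 11 ≤ 13  OK
(11) a1 = 2, but 2 is required to differ  FAIL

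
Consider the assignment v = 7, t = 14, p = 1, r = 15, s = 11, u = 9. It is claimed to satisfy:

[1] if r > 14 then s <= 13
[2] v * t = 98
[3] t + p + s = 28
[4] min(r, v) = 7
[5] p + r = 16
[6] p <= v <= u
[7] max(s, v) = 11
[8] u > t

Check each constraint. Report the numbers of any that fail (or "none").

The assignment fails constraints 3 and 8.

[1] r = 15 > 14, so we need s ≤ 13; s = 11 ≤ 13 — holds.
[2] v * t = 7 * 14 = 98 — holds.
[3] t + p + s = 14 + 1 + 11 = 26, not 28 — does not hold.
[4] min(15, 7) = 7 — holds.
[5] p + r = 1 + 15 = 16 — holds.
[6] values 1 <= 7 <= 9 — holds.
[7] max(11, 7) = 11 — holds.
[8] u = 9, t = 14; 9 ≤ 14 (want >) — does not hold.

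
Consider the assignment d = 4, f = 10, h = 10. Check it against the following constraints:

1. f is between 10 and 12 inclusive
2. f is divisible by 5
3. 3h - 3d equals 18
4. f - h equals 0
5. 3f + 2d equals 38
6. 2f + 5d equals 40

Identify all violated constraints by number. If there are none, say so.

The assignment satisfies every constraint.

1. f = 10 lies in [10, 12]  ✓
2. 10 / 5 = 2, so 5 divides 10  ✓
3. 3h - 3d = 3(10) - 3(4) = 18  ✓
4. f - h = 10 - 10 = 0  ✓
5. 3f + 2d = 3(10) + 2(4) = 38  ✓
6. 2f + 5d = 2(10) + 5(4) = 40  ✓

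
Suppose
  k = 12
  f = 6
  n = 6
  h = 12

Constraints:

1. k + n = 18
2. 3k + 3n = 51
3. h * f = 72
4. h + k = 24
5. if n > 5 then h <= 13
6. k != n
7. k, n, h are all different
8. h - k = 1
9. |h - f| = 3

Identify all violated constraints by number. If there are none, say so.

1. k + n = 12 + 6 = 18 — holds.
2. 3k + 3n = 3(12) + 3(6) = 54, not 51 — does not hold.
3. h * f = 12 * 6 = 72 — holds.
4. h + k = 12 + 12 = 24 — holds.
5. n = 6 > 5, so we need h ≤ 13; h = 12 ≤ 13 — holds.
6. k = 12, n = 6; distinct — holds.
7. k = h = 12, not all different — does not hold.
8. h - k = 12 - 12 = 0, not 1 — does not hold.
9. |12 - 6| = 6, not 3 — does not hold.

Constraints 2, 7, 8, 9 are violated.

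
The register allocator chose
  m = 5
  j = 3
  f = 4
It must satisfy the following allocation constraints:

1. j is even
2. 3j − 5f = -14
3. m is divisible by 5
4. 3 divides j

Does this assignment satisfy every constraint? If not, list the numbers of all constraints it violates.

1. j = 3 is odd — fails.
2. 3j − 5f = 3(3) − 5(4) = -11, not -14 — fails.
3. 5 / 5 = 1, so 5 divides 5 — holds.
4. 3 / 3 = 1, so 3 divides 3 — holds.

Constraints 1 and 2 do not hold.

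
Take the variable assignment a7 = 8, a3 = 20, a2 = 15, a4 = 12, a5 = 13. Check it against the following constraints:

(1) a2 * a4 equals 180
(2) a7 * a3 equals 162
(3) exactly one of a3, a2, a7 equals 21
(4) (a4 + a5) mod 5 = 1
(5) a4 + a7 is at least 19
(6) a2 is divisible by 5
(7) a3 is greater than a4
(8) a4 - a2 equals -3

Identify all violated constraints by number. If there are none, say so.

(1) a2 * a4 = 15 * 12 = 180  ✔
(2) a7 * a3 = 8 * 20 = 160, not 162  ✘
(3) a3=20, a2=15, a7=8; 0 of them equal 21, not exactly one  ✘
(4) a4 + a5 = 25; 25 mod 5 = 0, not 1  ✘
(5) a4 + a7 = 12 + 8 = 20; 20 ≥ 19  ✔
(6) 15 / 5 = 3, so 5 divides 15  ✔
(7) a3 = 20, a4 = 12; 20 > 12  ✔
(8) a4 - a2 = 12 - 15 = -3  ✔

The assignment fails constraints 2, 3, and 4.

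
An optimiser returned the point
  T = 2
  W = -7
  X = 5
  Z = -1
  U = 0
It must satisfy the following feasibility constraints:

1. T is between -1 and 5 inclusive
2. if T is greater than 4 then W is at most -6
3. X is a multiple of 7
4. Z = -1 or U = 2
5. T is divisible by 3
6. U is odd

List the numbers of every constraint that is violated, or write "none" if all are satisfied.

The assignment fails constraints 3, 5, 6.

1. T = 2 lies in [-1, 5] — holds.
2. T = 2, not > 4; antecedent false, conditional vacuously true — holds.
3. 5 = 7*0 + 5, so 7 does not divide 5 — does not hold.
4. Z = -1 = -1 (first disjunct) — holds.
5. 2 = 3*0 + 2, so 3 does not divide 2 — does not hold.
6. U = 0 is even — does not hold.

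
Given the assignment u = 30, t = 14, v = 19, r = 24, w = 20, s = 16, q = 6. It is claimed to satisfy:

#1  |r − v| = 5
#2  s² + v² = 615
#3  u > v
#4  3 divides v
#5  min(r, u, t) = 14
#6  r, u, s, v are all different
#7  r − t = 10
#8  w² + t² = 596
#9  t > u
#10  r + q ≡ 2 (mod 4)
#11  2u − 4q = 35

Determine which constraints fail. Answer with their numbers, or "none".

Constraints 2, 4, 9, 11 do not hold.

#1 |24 − 19| = 5  ✓
#2 s² + v² = 16² + 19² = 256 + 361 = 617, not 615  ✗
#3 u = 30, v = 19; 30 > 19  ✓
#4 19 = 3×6 + 1, so 3 does not divide 19  ✗
#5 min(24, 30, 14) = 14  ✓
#6 values 24, 30, 16, 19 are pairwise distinct  ✓
#7 r − t = 24 − 14 = 10  ✓
#8 w² + t² = 20² + 14² = 400 + 196 = 596  ✓
#9 t = 14, u = 30; 14 ≤ 30 (want >)  ✗
#10 r + q = 30; 30 mod 4 = 2  ✓
#11 2u − 4q = 2(30) − 4(6) = 36, not 35  ✗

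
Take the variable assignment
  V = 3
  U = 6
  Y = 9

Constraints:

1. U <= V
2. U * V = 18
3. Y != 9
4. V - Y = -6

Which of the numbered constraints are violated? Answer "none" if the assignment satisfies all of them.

1. U = 6, V = 3; 6 > 3 (want ≤)  FAIL
2. U * V = 6 * 3 = 18  OK
3. Y = 9, but 9 is required to differ  FAIL
4. V - Y = 3 - 9 = -6  OK

The assignment fails constraints 1, 3.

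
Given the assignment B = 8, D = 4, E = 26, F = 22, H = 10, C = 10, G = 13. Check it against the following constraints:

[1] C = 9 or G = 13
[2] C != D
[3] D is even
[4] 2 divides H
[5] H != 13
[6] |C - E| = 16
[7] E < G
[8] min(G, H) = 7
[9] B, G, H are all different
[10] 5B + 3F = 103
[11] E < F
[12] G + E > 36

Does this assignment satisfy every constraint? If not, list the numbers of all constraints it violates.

The assignment fails constraints 7, 8, 10, 11.

[1] C = 10 ≠ 9, but G = 13 = 13 (second disjunct)  holds
[2] C = 10, D = 4; distinct  holds
[3] D = 4 is even  holds
[4] 10 / 2 = 5, so 2 divides 10  holds
[5] H = 10, and 10 ≠ 13  holds
[6] |10 - 26| = 16  holds
[7] E = 26, G = 13; 26 ≥ 13 (want <)  fails
[8] min(13, 10) = 10, not 7  fails
[9] values 8, 13, 10 are pairwise distinct  holds
[10] 5B + 3F = 5(8) + 3(22) = 106, not 103  fails
[11] E = 26, F = 22; 26 ≥ 22 (want <)  fails
[12] G + E = 13 + 26 = 39; 39 > 36  holds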